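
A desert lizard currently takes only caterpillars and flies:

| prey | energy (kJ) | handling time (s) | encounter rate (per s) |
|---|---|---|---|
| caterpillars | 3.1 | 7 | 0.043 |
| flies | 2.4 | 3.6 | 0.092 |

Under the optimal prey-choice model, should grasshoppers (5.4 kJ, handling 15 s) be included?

Intake rate on the current diet: R = (0.043×3.1 + 0.092×2.4) / (1 + 0.043×7 + 0.092×3.6) = 0.3541/1.632 = 0.2169 kJ/s.
grasshoppers: E/h = 5.4/15 = 0.36 kJ/s.
0.36 > 0.2169, so adding grasshoppers raises the average — include it.

Yes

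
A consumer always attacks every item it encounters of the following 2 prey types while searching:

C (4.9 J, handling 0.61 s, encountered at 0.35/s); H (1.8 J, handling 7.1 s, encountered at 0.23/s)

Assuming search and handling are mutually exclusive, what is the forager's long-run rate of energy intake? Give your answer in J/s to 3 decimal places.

0.748 J/s

R = Σλ_iE_i / (1 + Σλ_ih_i)
Numerator: 0.35×4.9 + 0.23×1.8 = 2.129
Denominator: 1 + 0.35×0.61 + 0.23×7.1 = 2.846
R = 2.129/2.846 = 0.7479 J/s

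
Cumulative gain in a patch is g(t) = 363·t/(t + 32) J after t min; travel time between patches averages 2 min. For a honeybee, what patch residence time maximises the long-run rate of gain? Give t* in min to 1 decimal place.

Maximise g(t)/(T+t): set derivative to zero → g'(t)(T+t) = g(t).
g'(t) = 363·32/(t + 32)². Setting 363·32/(t+32)² = 363t/[(t+32)(2+t)] gives 32(2+t) = t(t+32), so t² = 32×2 = 64.
t* = √64 = 8 min.

8.0 min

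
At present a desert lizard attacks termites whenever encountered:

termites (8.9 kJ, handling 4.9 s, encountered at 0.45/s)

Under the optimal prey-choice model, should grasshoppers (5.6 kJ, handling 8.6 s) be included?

Current rate: (0.45×8.9)/(1 + 0.45×4.9) = 1.25 kJ/s.
grasshoppers: E/h = 5.6/8.6 = 0.6512 kJ/s.
0.6512 < 1.25, so adding grasshoppers would lower the average — exclude it.

No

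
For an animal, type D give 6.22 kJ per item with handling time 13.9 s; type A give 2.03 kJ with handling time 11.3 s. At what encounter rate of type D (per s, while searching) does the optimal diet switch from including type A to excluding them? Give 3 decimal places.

The zero-one rule: include type A iff E₂/h₂ > λE₁/(1+λh₁). Equality gives the switch point.
λE₁h₂ = E₂ + λE₂h₁ ⇒ λ = E₂/(E₁h₂ − E₂h₁) = 2.03/(70.29 − 28.22) = 0.04825 per s.

0.048 per s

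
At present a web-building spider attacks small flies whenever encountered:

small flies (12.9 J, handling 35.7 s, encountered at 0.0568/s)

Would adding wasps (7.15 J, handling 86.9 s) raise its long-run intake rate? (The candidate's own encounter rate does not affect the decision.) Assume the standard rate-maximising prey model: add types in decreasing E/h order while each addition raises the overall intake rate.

No

Current rate: (0.0568×12.9)/(1 + 0.0568×35.7) = 0.242 J/s.
Profitability of wasps: 7.15/86.9 = 0.08228 J/s.
Since 0.08228 < R, time spent handling wasps is better spent searching.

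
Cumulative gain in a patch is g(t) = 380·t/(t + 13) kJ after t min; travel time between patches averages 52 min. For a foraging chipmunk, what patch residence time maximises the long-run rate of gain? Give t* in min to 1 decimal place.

26.0 min

Optimal t* satisfies g'(t*) = g(t*)/(T + t*).
g'(t) = 380·13/(t + 13)². Setting 380·13/(t+13)² = 380t/[(t+13)(52+t)] gives 13(52+t) = t(t+13), so t² = 13×52 = 676.
t* = √676 = 26 min.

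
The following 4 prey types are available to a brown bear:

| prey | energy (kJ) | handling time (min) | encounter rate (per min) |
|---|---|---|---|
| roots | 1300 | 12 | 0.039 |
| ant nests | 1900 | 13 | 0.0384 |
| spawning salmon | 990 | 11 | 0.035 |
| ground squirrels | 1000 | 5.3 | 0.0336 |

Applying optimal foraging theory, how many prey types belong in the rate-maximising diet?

Profitabilities (E/h, kJ/min): ground squirrels 189, ant nests 146, roots 108, spawning salmon 90. Add prey in this order while the next type's profitability exceeds the intake rate on those already taken.
Rate on top 1: 28.52. ant nests: 146 > 28.52 → include.
Rate on top 2: 63.53. roots: 108 > 63.53 → include.
Rate on top 3: 73.31. spawning salmon: 90 > 73.31 → include.
Optimal diet: ground squirrels, ant nests, roots, spawning salmon — 4 of 4 types.

4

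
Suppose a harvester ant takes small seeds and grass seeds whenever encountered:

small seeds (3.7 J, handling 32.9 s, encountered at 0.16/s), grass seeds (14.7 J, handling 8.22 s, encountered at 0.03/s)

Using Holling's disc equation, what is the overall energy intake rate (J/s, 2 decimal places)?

0.16 J/s

R = (0.16×3.7 + 0.03×14.7) / (1 + 0.16×32.9 + 0.03×8.22) = 1.033/6.511 = 0.1587 J/s.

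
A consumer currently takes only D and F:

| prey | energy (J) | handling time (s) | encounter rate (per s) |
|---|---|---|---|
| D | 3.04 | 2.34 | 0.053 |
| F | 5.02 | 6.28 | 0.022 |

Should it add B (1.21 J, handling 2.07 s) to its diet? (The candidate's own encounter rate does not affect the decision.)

Yes

On D and F alone, R = ΣλE/(1+Σλh) = 0.2716/1.262 = 0.2152 J/s.
B: E/h = 1.21/2.07 = 0.5845 J/s.
Since 0.5845 > R, including B increases the long-run rate.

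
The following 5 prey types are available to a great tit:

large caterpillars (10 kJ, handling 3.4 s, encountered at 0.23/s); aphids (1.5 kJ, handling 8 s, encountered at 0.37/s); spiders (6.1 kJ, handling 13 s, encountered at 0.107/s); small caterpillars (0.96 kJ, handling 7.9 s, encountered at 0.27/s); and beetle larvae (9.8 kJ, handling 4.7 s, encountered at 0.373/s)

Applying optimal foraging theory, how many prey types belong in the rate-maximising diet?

2

Rank by E/h (kJ/s): large caterpillars 2.94, beetle larvae 2.09, spiders 0.469, aphids 0.188, small caterpillars 0.122. Include each in turn until the next type's E/h falls below the running intake rate.
Rate on top 1: 1.291. beetle larvae: 2.09 > 1.291 → include.
Rate on top 2: 1.685. spiders: 0.469 < 1.685 → exclude; stop.
Optimal diet: large caterpillars, beetle larvae — 2 of 5 types.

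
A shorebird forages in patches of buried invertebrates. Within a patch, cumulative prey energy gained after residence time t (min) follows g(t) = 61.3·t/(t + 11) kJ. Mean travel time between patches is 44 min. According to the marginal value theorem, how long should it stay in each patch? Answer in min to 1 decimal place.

Maximise g(t)/(T+t): set derivative to zero → g'(t)(T+t) = g(t).
g'(t) = 61.3·11/(t + 11)². Setting 61.3·11/(t+11)² = 61.3t/[(t+11)(44+t)] gives 11(44+t) = t(t+11), so t² = 11×44 = 484.
t* = √484 = 22 min.

22.0 min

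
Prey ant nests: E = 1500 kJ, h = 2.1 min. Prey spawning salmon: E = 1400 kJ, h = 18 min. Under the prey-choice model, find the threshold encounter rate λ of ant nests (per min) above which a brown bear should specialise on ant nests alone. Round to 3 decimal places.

0.058 per min

Drop spawning salmon once their profitability E₂/h₂ falls below the rate achievable on ant nests alone: E₂/h₂ = λE₁/(1 + λh₁).
Solve for λ: λE₁h₂ = E₂(1 + λh₁) → λ(E₁h₂ − E₂h₁) = E₂ → λ = E₂/(E₁h₂ − E₂h₁).
λ = 1400/(1500×18 − 1400×2.1) = 1400/2.406e+04 = 0.05819 per min.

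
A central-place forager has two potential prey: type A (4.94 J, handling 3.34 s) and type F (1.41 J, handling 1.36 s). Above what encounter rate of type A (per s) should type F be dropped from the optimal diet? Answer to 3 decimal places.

At the threshold, the rate on type A alone equals the profitability of type F: λ·4.94/(1 + λ·3.34) = 1.41/1.36 = 1.037.
Rearranging, λ(4.94 − 1.037×3.34) = 1.037, so λ = 1.037/1.477 = 0.7018 per s.

0.702 per s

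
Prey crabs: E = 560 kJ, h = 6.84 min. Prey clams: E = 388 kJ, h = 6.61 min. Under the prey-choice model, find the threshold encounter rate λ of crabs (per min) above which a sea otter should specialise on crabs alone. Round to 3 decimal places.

Drop clams once their profitability E₂/h₂ falls below the rate achievable on crabs alone: E₂/h₂ = λE₁/(1 + λh₁).
Solve for λ: λE₁h₂ = E₂(1 + λh₁) → λ(E₁h₂ − E₂h₁) = E₂ → λ = E₂/(E₁h₂ − E₂h₁).
λ = 388/(560×6.61 − 388×6.84) = 388/1048 = 0.3703 per min.

0.370 per min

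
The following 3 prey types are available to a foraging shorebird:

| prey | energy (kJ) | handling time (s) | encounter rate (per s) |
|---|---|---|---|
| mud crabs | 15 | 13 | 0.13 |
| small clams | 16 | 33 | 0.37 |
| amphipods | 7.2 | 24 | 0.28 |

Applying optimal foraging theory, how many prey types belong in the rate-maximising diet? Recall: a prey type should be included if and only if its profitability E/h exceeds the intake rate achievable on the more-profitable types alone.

Rank by E/h (kJ/s): mud crabs 1.15, small clams 0.485, amphipods 0.3. Include each in turn until the next type's E/h falls below the running intake rate.
Rate on top 1: 0.7249. small clams: 0.485 < 0.7249 → exclude; stop.
Optimal diet: mud crabs — 1 of 3 types.

1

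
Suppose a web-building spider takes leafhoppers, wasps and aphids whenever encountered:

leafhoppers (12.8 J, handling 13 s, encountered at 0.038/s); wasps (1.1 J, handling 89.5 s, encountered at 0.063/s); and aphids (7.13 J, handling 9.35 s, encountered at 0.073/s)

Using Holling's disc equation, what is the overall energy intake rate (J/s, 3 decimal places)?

0.138 J/s

R = Σλ_iE_i / (1 + Σλ_ih_i)
Numerator: 0.038×12.8 + 0.063×1.1 + 0.073×7.13 = 1.076
Denominator: 1 + 0.038×13 + 0.063×89.5 + 0.073×9.35 = 7.815
R = 1.076/7.815 = 0.1377 J/s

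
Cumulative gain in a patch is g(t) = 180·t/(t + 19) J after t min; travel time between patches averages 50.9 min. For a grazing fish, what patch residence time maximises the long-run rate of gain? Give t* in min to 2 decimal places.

Optimal t* satisfies g'(t*) = g(t*)/(T + t*).
g'(t) = 180·19/(t + 19)². Setting 180·19/(t+19)² = 180t/[(t+19)(50.9+t)] gives 19(50.9+t) = t(t+19), so t² = 19×50.9 = 967.1.
t* = √967.1 = 31.1 min.

31.10 min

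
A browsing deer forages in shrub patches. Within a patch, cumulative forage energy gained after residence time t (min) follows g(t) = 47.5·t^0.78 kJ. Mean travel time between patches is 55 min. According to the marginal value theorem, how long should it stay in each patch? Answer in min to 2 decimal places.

195.00 min

Optimal t* satisfies g'(t*) = g(t*)/(T + t*).
g'(t) = 0.78·47.5·t^-0.22. Setting 0.78·47.5·t^-0.22 = 47.5·t^0.78/(55+t) gives 0.78(55+t) = t, so 0.22·t = 0.78×55.
t* = 0.78×55/0.22 = 195 min.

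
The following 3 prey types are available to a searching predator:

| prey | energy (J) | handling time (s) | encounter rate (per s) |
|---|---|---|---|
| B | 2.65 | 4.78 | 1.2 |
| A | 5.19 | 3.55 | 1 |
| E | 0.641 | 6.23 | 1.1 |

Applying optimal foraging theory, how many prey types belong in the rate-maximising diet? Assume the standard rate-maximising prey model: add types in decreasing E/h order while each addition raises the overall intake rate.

Rank by E/h (J/s): A 1.46, B 0.554, E 0.103. Include each in turn until the next type's E/h falls below the running intake rate.
Rate on top 1: 1.141. B: 0.554 < 1.141 → exclude; stop.
Optimal diet: A — 1 of 3 types.

1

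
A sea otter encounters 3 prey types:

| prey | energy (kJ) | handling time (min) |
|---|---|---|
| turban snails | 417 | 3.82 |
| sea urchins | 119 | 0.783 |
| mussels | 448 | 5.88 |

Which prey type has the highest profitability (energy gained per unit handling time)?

In descending order of E/h:
sea urchins: 119/0.783 = 152 kJ/min
turban snails: 417/3.82 = 109 kJ/min
mussels: 448/5.88 = 76.2 kJ/min

sea urchins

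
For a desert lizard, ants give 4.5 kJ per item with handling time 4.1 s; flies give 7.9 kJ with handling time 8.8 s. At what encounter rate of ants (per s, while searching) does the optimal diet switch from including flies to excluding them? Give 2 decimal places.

1.10 per s

At the threshold, the rate on ants alone equals the profitability of flies: λ·4.5/(1 + λ·4.1) = 7.9/8.8 = 0.8977.
Rearranging, λ(4.5 − 0.8977×4.1) = 0.8977, so λ = 0.8977/0.8193 = 1.096 per s.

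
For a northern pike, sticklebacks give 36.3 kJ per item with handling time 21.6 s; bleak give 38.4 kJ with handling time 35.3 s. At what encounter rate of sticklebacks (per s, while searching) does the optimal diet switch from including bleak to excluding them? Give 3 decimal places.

0.085 per s

At the threshold, the rate on sticklebacks alone equals the profitability of bleak: λ·36.3/(1 + λ·21.6) = 38.4/35.3 = 1.088.
Rearranging, λ(36.3 − 1.088×21.6) = 1.088, so λ = 1.088/12.8 = 0.08497 per s.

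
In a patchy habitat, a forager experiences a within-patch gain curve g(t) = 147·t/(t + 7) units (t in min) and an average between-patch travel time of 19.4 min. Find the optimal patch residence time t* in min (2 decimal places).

11.65 min

By the marginal value theorem, leave when the instantaneous gain rate g'(t) equals the habitat-wide average g(t)/(T + t).
g'(t) = 147·7/(t + 7)². Setting 147·7/(t+7)² = 147t/[(t+7)(19.4+t)] gives 7(19.4+t) = t(t+7), so t² = 7×19.4 = 135.8.
t* = √135.8 = 11.65 min.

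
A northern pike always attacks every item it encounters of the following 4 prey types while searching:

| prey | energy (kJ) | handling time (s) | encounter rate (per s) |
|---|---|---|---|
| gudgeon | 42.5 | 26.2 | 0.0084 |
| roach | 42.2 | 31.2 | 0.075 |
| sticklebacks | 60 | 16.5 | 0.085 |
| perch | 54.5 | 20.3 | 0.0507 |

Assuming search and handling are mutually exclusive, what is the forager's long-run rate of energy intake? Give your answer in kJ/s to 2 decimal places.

1.90 kJ/s

R = (0.0084×42.5 + 0.075×42.2 + 0.085×60 + 0.0507×54.5) / (1 + 0.0084×26.2 + 0.075×31.2 + 0.085×16.5 + 0.0507×20.3) = 11.39/5.992 = 1.9 kJ/s.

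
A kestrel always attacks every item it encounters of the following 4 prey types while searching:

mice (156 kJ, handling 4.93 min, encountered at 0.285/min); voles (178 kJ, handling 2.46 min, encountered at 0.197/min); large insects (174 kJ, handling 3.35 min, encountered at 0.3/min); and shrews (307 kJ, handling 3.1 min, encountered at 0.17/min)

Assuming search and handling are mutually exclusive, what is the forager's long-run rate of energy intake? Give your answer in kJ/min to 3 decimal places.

41.594 kJ/min

R = Σλ_iE_i / (1 + Σλ_ih_i)
Numerator: 0.285×156 + 0.197×178 + 0.3×174 + 0.17×307 = 183.9
Denominator: 1 + 0.285×4.93 + 0.197×2.46 + 0.3×3.35 + 0.17×3.1 = 4.422
R = 183.9/4.422 = 41.59 kJ/min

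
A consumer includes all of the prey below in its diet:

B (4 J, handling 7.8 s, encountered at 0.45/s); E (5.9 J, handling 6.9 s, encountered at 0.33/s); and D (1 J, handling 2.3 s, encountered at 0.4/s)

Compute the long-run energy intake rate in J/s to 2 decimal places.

R = (0.45×4 + 0.33×5.9 + 0.4×1) / (1 + 0.45×7.8 + 0.33×6.9 + 0.4×2.3) = 4.147/7.707 = 0.5381 J/s.

0.54 J/s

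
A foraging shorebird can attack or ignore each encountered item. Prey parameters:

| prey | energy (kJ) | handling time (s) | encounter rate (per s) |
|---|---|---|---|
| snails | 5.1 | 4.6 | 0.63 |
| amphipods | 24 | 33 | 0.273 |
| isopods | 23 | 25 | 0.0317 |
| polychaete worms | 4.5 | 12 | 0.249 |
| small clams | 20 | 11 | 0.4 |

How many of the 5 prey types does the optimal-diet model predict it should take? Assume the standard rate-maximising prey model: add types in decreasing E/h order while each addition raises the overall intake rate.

1

Profitabilities (E/h, kJ/s): small clams 1.82, snails 1.11, isopods 0.92, amphipods 0.727, polychaete worms 0.375. Add prey in this order while the next type's profitability exceeds the intake rate on those already taken.
Rate on top 1: 1.481. snails: 1.11 < 1.481 → exclude; stop.
Optimal diet: small clams — 1 of 5 types.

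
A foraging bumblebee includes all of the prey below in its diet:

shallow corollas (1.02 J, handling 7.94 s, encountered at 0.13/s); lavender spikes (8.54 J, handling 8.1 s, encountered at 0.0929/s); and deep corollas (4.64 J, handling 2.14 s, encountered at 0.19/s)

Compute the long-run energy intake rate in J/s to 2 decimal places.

0.57 J/s

Energy encountered per unit search time: 0.13×1.02 + 0.0929×8.54 + 0.19×4.64 = 1.808 J/s.
Handling time per unit search time: 0.13×7.94 + 0.0929×8.1 + 0.19×2.14 = 2.191.
Rate = 1.808/(1 + 2.191) = 0.5664 J/s.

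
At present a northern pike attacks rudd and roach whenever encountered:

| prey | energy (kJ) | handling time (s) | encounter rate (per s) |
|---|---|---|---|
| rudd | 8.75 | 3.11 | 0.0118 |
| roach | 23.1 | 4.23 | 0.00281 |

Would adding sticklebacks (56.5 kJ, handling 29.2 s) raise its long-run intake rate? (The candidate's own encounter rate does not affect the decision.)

Yes

Current rate: (0.0118×8.75 + 0.00281×23.1)/(1 + 0.0118×3.11 + 0.00281×4.23) = 0.1604 kJ/s.
sticklebacks: E/h = 56.5/29.2 = 1.935 kJ/s.
Since 1.935 > R, including sticklebacks increases the long-run rate.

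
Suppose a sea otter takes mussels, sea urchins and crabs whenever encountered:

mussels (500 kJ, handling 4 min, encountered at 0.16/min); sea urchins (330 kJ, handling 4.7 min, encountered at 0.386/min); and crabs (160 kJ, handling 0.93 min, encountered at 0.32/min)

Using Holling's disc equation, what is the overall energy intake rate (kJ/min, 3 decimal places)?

68.922 kJ/min

Energy encountered per unit search time: 0.16×500 + 0.386×330 + 0.32×160 = 258.6 kJ/min.
Handling time per unit search time: 0.16×4 + 0.386×4.7 + 0.32×0.93 = 2.752.
Rate = 258.6/(1 + 2.752) = 68.92 kJ/min.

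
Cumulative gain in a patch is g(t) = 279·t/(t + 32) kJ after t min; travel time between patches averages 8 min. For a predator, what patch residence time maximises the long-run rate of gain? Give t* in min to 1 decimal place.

16.0 min

Optimal t* satisfies g'(t*) = g(t*)/(T + t*).
g'(t) = 279·32/(t + 32)². Setting 279·32/(t+32)² = 279t/[(t+32)(8+t)] gives 32(8+t) = t(t+32), so t² = 32×8 = 256.
t* = √256 = 16 min.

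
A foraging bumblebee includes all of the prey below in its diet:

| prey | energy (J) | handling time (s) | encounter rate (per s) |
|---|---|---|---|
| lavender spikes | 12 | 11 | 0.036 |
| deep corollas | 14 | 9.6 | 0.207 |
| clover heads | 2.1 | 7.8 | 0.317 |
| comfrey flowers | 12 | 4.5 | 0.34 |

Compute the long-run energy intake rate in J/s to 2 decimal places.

Energy encountered per unit search time: 0.036×12 + 0.207×14 + 0.317×2.1 + 0.34×12 = 8.076 J/s.
Handling time per unit search time: 0.036×11 + 0.207×9.6 + 0.317×7.8 + 0.34×4.5 = 6.386.
Rate = 8.076/(1 + 6.386) = 1.093 J/s.

1.09 J/s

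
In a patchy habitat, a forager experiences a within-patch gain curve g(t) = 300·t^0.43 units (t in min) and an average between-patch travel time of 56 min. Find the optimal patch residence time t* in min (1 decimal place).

By the marginal value theorem, leave when the instantaneous gain rate g'(t) equals the habitat-wide average g(t)/(T + t).
g'(t) = 0.43·300·t^-0.57. Setting 0.43·300·t^-0.57 = 300·t^0.43/(56+t) gives 0.43(56+t) = t, so 0.57·t = 0.43×56.
t* = 0.43×56/0.57 = 42.25 min.

42.2 min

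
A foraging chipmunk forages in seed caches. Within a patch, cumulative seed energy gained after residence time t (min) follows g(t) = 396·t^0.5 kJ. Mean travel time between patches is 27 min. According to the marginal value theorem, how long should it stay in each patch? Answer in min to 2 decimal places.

27.00 min

Maximise g(t)/(T+t): set derivative to zero → g'(t)(T+t) = g(t).
g'(t) = 0.5·396·t^-0.5. Setting 0.5·396·t^-0.5 = 396·t^0.5/(27+t) gives 0.5(27+t) = t, so 0.50·t = 0.5×27.
t* = 0.5×27/0.50 = 27 min.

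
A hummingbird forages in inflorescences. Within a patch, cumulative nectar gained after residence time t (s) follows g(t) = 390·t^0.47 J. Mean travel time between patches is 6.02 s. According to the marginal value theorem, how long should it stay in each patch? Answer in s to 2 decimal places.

5.34 s

Maximise g(t)/(T+t): set derivative to zero → g'(t)(T+t) = g(t).
g'(t) = 0.47·390·t^-0.53. Setting 0.47·390·t^-0.53 = 390·t^0.47/(6.02+t) gives 0.47(6.02+t) = t, so 0.53·t = 0.47×6.02.
t* = 0.47×6.02/0.53 = 5.338 s.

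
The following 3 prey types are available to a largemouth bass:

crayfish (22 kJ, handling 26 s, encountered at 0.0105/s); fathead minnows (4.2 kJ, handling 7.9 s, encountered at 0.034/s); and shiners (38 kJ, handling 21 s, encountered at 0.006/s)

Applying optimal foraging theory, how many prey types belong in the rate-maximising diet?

3

Profitabilities (E/h, kJ/s): shiners 1.81, crayfish 0.846, fathead minnows 0.532. Add prey in this order while the next type's profitability exceeds the intake rate on those already taken.
Rate on top 1: 0.2025. crayfish: 0.846 > 0.2025 → include.
Rate on top 2: 0.3281. fathead minnows: 0.532 > 0.3281 → include.
Optimal diet: shiners, crayfish, fathead minnows — 3 of 3 types.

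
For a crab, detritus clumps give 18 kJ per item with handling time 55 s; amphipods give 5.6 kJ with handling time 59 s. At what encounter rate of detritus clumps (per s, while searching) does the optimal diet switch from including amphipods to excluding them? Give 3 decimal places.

0.007 per s

The zero-one rule: include amphipods iff E₂/h₂ > λE₁/(1+λh₁). Equality gives the switch point.
λE₁h₂ = E₂ + λE₂h₁ ⇒ λ = E₂/(E₁h₂ − E₂h₁) = 5.6/(1062 − 308) = 0.007427 per s.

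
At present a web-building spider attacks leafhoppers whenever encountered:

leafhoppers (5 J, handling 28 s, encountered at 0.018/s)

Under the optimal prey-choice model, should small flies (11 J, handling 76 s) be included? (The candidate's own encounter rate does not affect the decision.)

Intake rate on the current diet: R = (0.018×5) / (1 + 0.018×28) = 0.09/1.504 = 0.05984 J/s.
Profitability of small flies: 11/76 = 0.1447 J/s.
0.1447 > 0.05984, so adding small flies raises the average — include it.

Yes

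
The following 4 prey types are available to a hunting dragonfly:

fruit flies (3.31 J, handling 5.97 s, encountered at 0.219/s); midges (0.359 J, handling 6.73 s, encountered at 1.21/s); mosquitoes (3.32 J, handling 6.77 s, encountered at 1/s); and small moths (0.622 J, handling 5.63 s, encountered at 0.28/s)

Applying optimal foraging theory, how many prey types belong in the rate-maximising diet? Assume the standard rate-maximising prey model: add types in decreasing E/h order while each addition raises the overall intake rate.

2

Rank by E/h (J/s): fruit flies 0.554, mosquitoes 0.49, small moths 0.11, midges 0.0533. Include each in turn until the next type's E/h falls below the running intake rate.
Rate on top 1: 0.3142. mosquitoes: 0.49 > 0.3142 → include.
Rate on top 2: 0.4456. small moths: 0.11 < 0.4456 → exclude; stop.
Optimal diet: fruit flies, mosquitoes — 2 of 4 types.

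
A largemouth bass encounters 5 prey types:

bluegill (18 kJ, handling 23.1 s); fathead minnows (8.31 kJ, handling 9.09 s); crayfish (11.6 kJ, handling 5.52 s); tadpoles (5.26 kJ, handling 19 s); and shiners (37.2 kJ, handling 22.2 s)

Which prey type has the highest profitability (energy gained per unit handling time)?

crayfish

In descending order of E/h:
crayfish: 11.6/5.52 = 2.1 kJ/s
shiners: 37.2/22.2 = 1.68 kJ/s
fathead minnows: 8.31/9.09 = 0.914 kJ/s
bluegill: 18/23.1 = 0.779 kJ/s
tadpoles: 5.26/19 = 0.277 kJ/s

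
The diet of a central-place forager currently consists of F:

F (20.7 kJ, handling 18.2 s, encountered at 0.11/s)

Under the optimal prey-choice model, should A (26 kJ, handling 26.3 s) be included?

On F alone, R = ΣλE/(1+Σλh) = 2.277/3.002 = 0.7585 kJ/s.
Profitability of A: 26/26.3 = 0.9886 kJ/s.
0.9886 > 0.7585, so adding A raises the average — include it.

Yes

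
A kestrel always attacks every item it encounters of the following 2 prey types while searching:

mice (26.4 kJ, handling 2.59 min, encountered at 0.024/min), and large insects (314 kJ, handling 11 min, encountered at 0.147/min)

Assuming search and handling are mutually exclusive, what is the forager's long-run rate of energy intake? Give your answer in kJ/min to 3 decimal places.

17.465 kJ/min

R = Σλ_iE_i / (1 + Σλ_ih_i)
Numerator: 0.024×26.4 + 0.147×314 = 46.79
Denominator: 1 + 0.024×2.59 + 0.147×11 = 2.679
R = 46.79/2.679 = 17.47 kJ/min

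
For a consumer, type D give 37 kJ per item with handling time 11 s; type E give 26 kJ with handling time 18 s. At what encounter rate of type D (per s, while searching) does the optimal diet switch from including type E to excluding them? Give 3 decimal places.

0.068 per s

Drop type E once their profitability E₂/h₂ falls below the rate achievable on type D alone: E₂/h₂ = λE₁/(1 + λh₁).
Solve for λ: λE₁h₂ = E₂(1 + λh₁) → λ(E₁h₂ − E₂h₁) = E₂ → λ = E₂/(E₁h₂ − E₂h₁).
λ = 26/(37×18 − 26×11) = 26/380 = 0.06842 per s.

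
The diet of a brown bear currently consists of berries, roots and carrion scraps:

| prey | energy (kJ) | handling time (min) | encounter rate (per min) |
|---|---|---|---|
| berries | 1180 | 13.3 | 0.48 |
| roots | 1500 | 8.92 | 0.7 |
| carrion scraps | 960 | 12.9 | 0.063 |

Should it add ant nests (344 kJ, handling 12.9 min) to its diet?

No

Intake rate on the current diet: R = (0.48×1180 + 0.7×1500 + 0.063×960) / (1 + 0.48×13.3 + 0.7×8.92 + 0.063×12.9) = 1677/14.44 = 116.1 kJ/min.
ant nests: E/h = 344/12.9 = 26.67 kJ/min.
26.67 < 116.1, so adding ant nests would lower the average — exclude it.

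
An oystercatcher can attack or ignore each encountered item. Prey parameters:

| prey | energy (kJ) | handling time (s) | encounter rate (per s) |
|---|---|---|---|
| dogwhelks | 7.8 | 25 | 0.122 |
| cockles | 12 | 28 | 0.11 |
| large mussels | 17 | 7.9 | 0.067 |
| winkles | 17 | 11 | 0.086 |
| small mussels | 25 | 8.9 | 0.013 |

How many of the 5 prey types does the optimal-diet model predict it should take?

Profitabilities (E/h, kJ/s): small mussels 2.81, large mussels 2.15, winkles 1.55, cockles 0.429, dogwhelks 0.312. Add prey in this order while the next type's profitability exceeds the intake rate on those already taken.
Rate on top 1: 0.2913. large mussels: 2.15 > 0.2913 → include.
Rate on top 2: 0.89. winkles: 1.55 > 0.89 → include.
Rate on top 3: 1.129. cockles: 0.429 < 1.129 → exclude; stop.
Optimal diet: small mussels, large mussels, winkles — 3 of 5 types.

3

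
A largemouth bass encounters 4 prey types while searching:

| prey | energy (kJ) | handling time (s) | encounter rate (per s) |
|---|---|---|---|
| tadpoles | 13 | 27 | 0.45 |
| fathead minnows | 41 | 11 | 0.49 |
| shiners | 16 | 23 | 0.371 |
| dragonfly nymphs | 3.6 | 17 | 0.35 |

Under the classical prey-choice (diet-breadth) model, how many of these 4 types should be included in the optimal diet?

Rank by E/h (kJ/s): fathead minnows 3.73, shiners 0.696, tadpoles 0.481, dragonfly nymphs 0.212. Include each in turn until the next type's E/h falls below the running intake rate.
Rate on top 1: 3.144. shiners: 0.696 < 3.144 → exclude; stop.
Optimal diet: fathead minnows — 1 of 4 types.

1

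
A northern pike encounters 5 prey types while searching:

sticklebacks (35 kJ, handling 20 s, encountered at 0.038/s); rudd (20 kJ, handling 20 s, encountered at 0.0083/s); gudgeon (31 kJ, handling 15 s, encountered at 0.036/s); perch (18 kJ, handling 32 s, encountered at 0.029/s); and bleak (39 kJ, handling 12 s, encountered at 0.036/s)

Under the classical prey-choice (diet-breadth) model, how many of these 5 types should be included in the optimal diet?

E/h in descending order: bleak 3.25, gudgeon 2.07, sticklebacks 1.75, rudd 1, perch 0.562 kJ/s. The optimal diet is the largest prefix of this list for which every included type satisfies E_i/h_i > R on the types above it.
Rate on top 1: 0.9804. gudgeon: 2.07 > 0.9804 → include.
Rate on top 2: 1.278. sticklebacks: 1.75 > 1.278 → include.
Rate on top 3: 1.409. rudd: 1 < 1.409 → exclude; stop.
Optimal diet: bleak, gudgeon, sticklebacks — 3 of 5 types.

3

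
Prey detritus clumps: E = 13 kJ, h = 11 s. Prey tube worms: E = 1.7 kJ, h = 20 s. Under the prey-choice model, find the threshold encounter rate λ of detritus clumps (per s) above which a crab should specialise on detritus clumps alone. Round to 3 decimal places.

The zero-one rule: include tube worms iff E₂/h₂ > λE₁/(1+λh₁). Equality gives the switch point.
λE₁h₂ = E₂ + λE₂h₁ ⇒ λ = E₂/(E₁h₂ − E₂h₁) = 1.7/(260 − 18.7) = 0.007045 per s.

0.007 per s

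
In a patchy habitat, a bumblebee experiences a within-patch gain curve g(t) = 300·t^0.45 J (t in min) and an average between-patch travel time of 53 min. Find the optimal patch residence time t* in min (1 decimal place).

Optimal t* satisfies g'(t*) = g(t*)/(T + t*).
g'(t) = 0.45·300·t^-0.55. Setting 0.45·300·t^-0.55 = 300·t^0.45/(53+t) gives 0.45(53+t) = t, so 0.55·t = 0.45×53.
t* = 0.45×53/0.55 = 43.36 min.

43.4 min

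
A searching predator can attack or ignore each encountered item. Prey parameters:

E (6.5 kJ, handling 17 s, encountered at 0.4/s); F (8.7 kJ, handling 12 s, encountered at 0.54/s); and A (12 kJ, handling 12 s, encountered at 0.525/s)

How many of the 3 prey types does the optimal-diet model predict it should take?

1

Profitabilities (E/h, kJ/s): A 1, F 0.725, E 0.382. Add prey in this order while the next type's profitability exceeds the intake rate on those already taken.
Rate on top 1: 0.863. F: 0.725 < 0.863 → exclude; stop.
Optimal diet: A — 1 of 3 types.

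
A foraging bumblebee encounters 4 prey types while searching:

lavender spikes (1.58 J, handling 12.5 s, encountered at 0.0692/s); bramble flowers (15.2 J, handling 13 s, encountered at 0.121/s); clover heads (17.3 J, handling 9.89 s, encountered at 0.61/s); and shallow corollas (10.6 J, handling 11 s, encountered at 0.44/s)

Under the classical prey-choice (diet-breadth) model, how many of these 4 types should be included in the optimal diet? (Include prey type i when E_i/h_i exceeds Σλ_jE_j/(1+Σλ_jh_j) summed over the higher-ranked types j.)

1

Rank by E/h (J/s): clover heads 1.75, bramble flowers 1.17, shallow corollas 0.964, lavender spikes 0.126. Include each in turn until the next type's E/h falls below the running intake rate.
Rate on top 1: 1.501. bramble flowers: 1.17 < 1.501 → exclude; stop.
Optimal diet: clover heads — 1 of 4 types.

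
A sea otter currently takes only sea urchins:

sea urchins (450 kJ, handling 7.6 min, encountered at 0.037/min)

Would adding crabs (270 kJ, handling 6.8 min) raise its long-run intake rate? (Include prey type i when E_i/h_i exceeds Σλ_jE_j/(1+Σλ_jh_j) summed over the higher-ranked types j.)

Intake rate on the current diet: R = (0.037×450) / (1 + 0.037×7.6) = 16.65/1.281 = 13 kJ/min.
crabs: E/h = 270/6.8 = 39.71 kJ/min.
39.71 > 13, so adding crabs raises the average — include it.

Yes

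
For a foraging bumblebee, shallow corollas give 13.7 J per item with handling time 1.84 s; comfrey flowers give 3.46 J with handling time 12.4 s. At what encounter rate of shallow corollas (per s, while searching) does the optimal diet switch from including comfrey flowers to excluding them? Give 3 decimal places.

0.021 per s

Drop comfrey flowers once their profitability E₂/h₂ falls below the rate achievable on shallow corollas alone: E₂/h₂ = λE₁/(1 + λh₁).
Solve for λ: λE₁h₂ = E₂(1 + λh₁) → λ(E₁h₂ − E₂h₁) = E₂ → λ = E₂/(E₁h₂ − E₂h₁).
λ = 3.46/(13.7×12.4 − 3.46×1.84) = 3.46/163.5 = 0.02116 per s.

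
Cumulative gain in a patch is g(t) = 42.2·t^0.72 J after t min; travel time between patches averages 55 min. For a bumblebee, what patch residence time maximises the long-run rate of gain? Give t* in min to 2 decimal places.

By the marginal value theorem, leave when the instantaneous gain rate g'(t) equals the habitat-wide average g(t)/(T + t).
g'(t) = 0.72·42.2·t^-0.28. Setting 0.72·42.2·t^-0.28 = 42.2·t^0.72/(55+t) gives 0.72(55+t) = t, so 0.28·t = 0.72×55.
t* = 0.72×55/0.28 = 141.4 min.

141.43 min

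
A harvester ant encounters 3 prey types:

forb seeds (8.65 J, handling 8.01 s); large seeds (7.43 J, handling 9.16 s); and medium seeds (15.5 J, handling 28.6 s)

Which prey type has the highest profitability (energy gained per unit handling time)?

forb seeds

Profitability E/h (J/s): forb seeds = 8.65/8.01 = 1.08, large seeds = 7.43/9.16 = 0.811, medium seeds = 15.5/28.6 = 0.542.
Ranked: forb seeds > large seeds > medium seeds.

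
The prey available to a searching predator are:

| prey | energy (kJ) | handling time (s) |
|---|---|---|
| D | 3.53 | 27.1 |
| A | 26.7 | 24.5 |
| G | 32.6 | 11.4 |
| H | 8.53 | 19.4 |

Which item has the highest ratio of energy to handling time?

G

In descending order of E/h:
G: 32.6/11.4 = 2.86 kJ/s
A: 26.7/24.5 = 1.09 kJ/s
H: 8.53/19.4 = 0.44 kJ/s
D: 3.53/27.1 = 0.13 kJ/s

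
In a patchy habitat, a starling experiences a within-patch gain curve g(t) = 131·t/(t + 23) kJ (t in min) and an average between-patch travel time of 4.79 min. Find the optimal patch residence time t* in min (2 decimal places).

10.50 min

By the marginal value theorem, leave when the instantaneous gain rate g'(t) equals the habitat-wide average g(t)/(T + t).
g'(t) = 131·23/(t + 23)². Setting 131·23/(t+23)² = 131t/[(t+23)(4.79+t)] gives 23(4.79+t) = t(t+23), so t² = 23×4.79 = 110.2.
t* = √110.2 = 10.5 min.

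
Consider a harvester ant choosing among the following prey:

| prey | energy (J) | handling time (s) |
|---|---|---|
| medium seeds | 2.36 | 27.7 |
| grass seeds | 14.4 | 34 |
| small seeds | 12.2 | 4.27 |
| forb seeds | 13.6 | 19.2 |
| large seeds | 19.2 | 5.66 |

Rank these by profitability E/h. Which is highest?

In descending order of E/h:
large seeds: 19.2/5.66 = 3.39 J/s
small seeds: 12.2/4.27 = 2.86 J/s
forb seeds: 13.6/19.2 = 0.708 J/s
grass seeds: 14.4/34 = 0.424 J/s
medium seeds: 2.36/27.7 = 0.0852 J/s

large seeds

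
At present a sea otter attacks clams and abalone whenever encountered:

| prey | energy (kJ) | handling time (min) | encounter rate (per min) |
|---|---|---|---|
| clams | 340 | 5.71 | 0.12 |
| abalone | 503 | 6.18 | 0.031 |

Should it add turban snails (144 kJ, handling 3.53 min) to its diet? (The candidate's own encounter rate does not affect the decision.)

Current rate: (0.12×340 + 0.031×503)/(1 + 0.12×5.71 + 0.031×6.18) = 30.05 kJ/min.
turban snails: E/h = 144/3.53 = 40.79 kJ/min.
40.79 > 30.05, so adding turban snails raises the average — include it.

Yes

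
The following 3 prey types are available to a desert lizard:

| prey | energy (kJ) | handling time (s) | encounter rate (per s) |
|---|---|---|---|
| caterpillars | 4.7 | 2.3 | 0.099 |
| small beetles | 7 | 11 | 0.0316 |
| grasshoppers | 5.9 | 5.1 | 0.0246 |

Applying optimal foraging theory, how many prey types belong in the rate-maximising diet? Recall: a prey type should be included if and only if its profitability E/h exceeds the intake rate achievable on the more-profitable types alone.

E/h in descending order: caterpillars 2.04, grasshoppers 1.16, small beetles 0.636 kJ/s. The optimal diet is the largest prefix of this list for which every included type satisfies E_i/h_i > R on the types above it.
Rate on top 1: 0.379. grasshoppers: 1.16 > 0.379 → include.
Rate on top 2: 0.4511. small beetles: 0.636 > 0.4511 → include.
Optimal diet: caterpillars, grasshoppers, small beetles — 3 of 3 types.

3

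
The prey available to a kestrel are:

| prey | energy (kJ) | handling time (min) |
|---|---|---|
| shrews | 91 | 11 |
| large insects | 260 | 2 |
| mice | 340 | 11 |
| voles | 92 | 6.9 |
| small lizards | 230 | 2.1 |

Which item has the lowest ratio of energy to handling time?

Profitability E/h (kJ/min): shrews = 91/11 = 8.27, large insects = 260/2 = 130, mice = 340/11 = 30.9, voles = 92/6.9 = 13.3, small lizards = 230/2.1 = 110.
Ranked: large insects > small lizards > mice > voles > shrews.

shrews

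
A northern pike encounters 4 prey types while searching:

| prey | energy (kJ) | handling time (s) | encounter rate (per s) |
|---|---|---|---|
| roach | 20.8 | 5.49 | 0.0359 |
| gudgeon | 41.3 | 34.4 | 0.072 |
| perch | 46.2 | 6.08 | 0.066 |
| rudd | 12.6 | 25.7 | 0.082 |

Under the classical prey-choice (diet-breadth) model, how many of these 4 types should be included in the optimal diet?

E/h in descending order: perch 7.6, roach 3.79, gudgeon 1.2, rudd 0.49 kJ/s. The optimal diet is the largest prefix of this list for which every included type satisfies E_i/h_i > R on the types above it.
Rate on top 1: 2.176. roach: 3.79 > 2.176 → include.
Rate on top 2: 2.375. gudgeon: 1.2 < 2.375 → exclude; stop.
Optimal diet: perch, roach — 2 of 4 types.

2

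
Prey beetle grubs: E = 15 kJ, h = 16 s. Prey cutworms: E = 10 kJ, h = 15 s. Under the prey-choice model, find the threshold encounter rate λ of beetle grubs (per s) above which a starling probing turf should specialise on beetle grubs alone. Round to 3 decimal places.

Drop cutworms once their profitability E₂/h₂ falls below the rate achievable on beetle grubs alone: E₂/h₂ = λE₁/(1 + λh₁).
Solve for λ: λE₁h₂ = E₂(1 + λh₁) → λ(E₁h₂ − E₂h₁) = E₂ → λ = E₂/(E₁h₂ − E₂h₁).
λ = 10/(15×15 − 10×16) = 10/65 = 0.1538 per s.

0.154 per s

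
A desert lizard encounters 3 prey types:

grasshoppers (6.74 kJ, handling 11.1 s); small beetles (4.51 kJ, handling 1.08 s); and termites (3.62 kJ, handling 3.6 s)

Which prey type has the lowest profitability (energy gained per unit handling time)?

grasshoppers

Profitability E/h (kJ/s): grasshoppers = 6.74/11.1 = 0.607, small beetles = 4.51/1.08 = 4.18, termites = 3.62/3.6 = 1.01.
Ranked: small beetles > termites > grasshoppers.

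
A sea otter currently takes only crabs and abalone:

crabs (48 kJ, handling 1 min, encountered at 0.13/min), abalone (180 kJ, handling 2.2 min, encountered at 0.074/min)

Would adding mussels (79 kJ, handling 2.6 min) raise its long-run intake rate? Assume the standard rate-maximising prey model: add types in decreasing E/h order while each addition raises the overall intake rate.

Yes

On crabs and abalone alone, R = ΣλE/(1+Σλh) = 19.56/1.293 = 15.13 kJ/min.
Profitability of mussels: 79/2.6 = 30.38 kJ/min.
Since 30.38 > R, including mussels increases the long-run rate.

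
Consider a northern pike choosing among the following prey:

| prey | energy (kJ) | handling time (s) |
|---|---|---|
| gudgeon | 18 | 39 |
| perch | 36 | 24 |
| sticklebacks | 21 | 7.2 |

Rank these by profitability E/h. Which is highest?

sticklebacks

Profitability E/h (kJ/s): gudgeon = 18/39 = 0.462, perch = 36/24 = 1.5, sticklebacks = 21/7.2 = 2.92.
Ranked: sticklebacks > perch > gudgeon.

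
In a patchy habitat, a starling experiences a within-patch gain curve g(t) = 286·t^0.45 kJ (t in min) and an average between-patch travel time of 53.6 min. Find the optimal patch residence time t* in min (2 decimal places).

43.85 min

By the marginal value theorem, leave when the instantaneous gain rate g'(t) equals the habitat-wide average g(t)/(T + t).
g'(t) = 0.45·286·t^-0.55. Setting 0.45·286·t^-0.55 = 286·t^0.45/(53.6+t) gives 0.45(53.6+t) = t, so 0.55·t = 0.45×53.6.
t* = 0.45×53.6/0.55 = 43.85 min.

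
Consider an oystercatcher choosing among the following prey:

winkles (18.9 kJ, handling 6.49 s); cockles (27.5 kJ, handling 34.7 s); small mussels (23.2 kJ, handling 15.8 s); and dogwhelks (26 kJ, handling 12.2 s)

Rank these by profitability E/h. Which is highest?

winkles

In descending order of E/h:
winkles: 18.9/6.49 = 2.91 kJ/s
dogwhelks: 26/12.2 = 2.13 kJ/s
small mussels: 23.2/15.8 = 1.47 kJ/s
cockles: 27.5/34.7 = 0.793 kJ/s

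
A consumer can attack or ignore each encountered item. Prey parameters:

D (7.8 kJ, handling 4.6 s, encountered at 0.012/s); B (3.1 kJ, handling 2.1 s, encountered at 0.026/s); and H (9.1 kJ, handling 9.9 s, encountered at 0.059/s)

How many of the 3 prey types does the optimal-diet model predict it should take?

3

Rank by E/h (kJ/s): D 1.7, B 1.48, H 0.919. Include each in turn until the next type's E/h falls below the running intake rate.
Rate on top 1: 0.0887. B: 1.48 > 0.0887 → include.
Rate on top 2: 0.157. H: 0.919 > 0.157 → include.
Optimal diet: D, B, H — 3 of 3 types.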